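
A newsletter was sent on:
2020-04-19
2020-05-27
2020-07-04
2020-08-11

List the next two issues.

Gaps between consecutive events: 38, 38, 38 days — a constant 38-day interval.
2020-08-11 + 38 days = 2020-09-18.
2020-09-18 + 38 days = 2020-10-26.

2020-09-18, 2020-10-26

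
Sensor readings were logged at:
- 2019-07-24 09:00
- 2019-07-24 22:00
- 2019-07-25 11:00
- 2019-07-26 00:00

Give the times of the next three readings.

Spacing: 13, 13, 13 h — constant 13 h.
2019-07-26 00:00 + 13 h = 2019-07-26 13:00.
2019-07-26 13:00 + 13 h = 2019-07-27 02:00.
2019-07-27 02:00 + 13 h = 2019-07-27 15:00.

2019-07-26 13:00, 2019-07-27 02:00, 2019-07-27 15:00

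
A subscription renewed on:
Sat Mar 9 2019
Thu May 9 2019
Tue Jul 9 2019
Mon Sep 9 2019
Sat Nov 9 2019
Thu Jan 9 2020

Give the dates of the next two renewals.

Gaps: 61, 61, 62, 61, 61 days — not constant. Every event is on the 9th of the month.
Pattern: the 9th of every 2 months.
March 2020: Mon Mar 9 2020.
May 2020: Sat May 9 2020.

Mon Mar 9 2020, Sat May 9 2020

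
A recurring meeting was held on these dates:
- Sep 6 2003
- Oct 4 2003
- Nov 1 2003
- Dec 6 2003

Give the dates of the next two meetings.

Jan 3 2004, Feb 7 2004

Gaps: 28, 28, 35 days — a mix of 28 and 35. Every date is a Saturday.
Each is the 1st Saturday of its month.
January 2004 — 1st Saturday is Jan 3 2004.
February 2004 — 1st Saturday is Feb 7 2004.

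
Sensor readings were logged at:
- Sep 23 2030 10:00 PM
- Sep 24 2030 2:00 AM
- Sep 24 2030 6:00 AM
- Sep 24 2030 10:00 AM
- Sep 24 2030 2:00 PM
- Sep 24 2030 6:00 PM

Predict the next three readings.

Sep 24 2030 10:00 PM, Sep 25 2030 2:00 AM, Sep 25 2030 6:00 AM

Gaps: 4, 4, 4, 4, 4 hours — each event is 4 hours after the previous one.
Sep 24 2030 6:00 PM + 4 h = Sep 24 2030 10:00 PM.
Sep 24 2030 10:00 PM + 4 h = Sep 25 2030 2:00 AM.
Sep 25 2030 2:00 AM + 4 h = Sep 25 2030 6:00 AM.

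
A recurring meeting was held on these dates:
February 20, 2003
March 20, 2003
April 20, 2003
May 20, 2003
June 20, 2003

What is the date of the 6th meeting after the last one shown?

December 20, 2003

The day-of-month is always 20 (28, 31, 30, 31 days between events).
So this recurs on the 20th of each month.
Next: July 2003 → July 20, 2003.
Next: August 2003 → August 20, 2003.
Next: September 2003 → September 20, 2003.
October 2003: October 20, 2003.
November 2003: November 20, 2003.
December 2003: December 20, 2003.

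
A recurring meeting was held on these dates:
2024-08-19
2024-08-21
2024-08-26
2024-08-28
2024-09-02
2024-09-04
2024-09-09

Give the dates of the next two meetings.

Every event lands on a Monday or Wednesday (gaps cycle 2, 5, 2, 5, 2, 5).
So the schedule is: every Monday and Wednesday.
Next Wednesday: 2024-09-11.
Next Monday: 2024-09-16.

2024-09-11, 2024-09-16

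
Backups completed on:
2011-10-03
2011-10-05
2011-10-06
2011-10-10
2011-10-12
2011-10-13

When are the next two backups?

2011-10-17, 2011-10-19

Gaps: 2, 1, 4, 2, 1 days — not constant, but cyclic with period 3.
The events fall on every Monday, Wednesday and Thursday.
Next Monday: 2011-10-17.
Next Wednesday: 2011-10-19.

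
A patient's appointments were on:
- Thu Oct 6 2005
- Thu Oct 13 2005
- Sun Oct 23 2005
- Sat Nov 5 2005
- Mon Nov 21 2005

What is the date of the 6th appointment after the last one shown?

The spacing grows by 3 each time: 7, 10, 13, 16 days.
Next gap: 19 days. Mon Nov 21 2005 + 19 days = Sat Dec 10 2005.
Next gap: 22 days. Sat Dec 10 2005 + 22 days = Sun Jan 1 2006.
Next gap: 25 days. Sun Jan 1 2006 + 25 days = Thu Jan 26 2006.
Next gap: 28 days. Thu Jan 26 2006 + 28 days = Thu Feb 23 2006.
Next gap: 31 days. Thu Feb 23 2006 + 31 days = Sun Mar 26 2006.
Next gap: 34 days. Sun Mar 26 2006 + 34 days = Sat Apr 29 2006.

Sat Apr 29 2006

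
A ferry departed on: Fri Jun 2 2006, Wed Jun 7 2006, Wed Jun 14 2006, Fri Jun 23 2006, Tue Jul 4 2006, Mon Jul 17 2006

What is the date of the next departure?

Tue Aug 1 2006

Intervals are 5, 7, 9, 11, 13 days — an arithmetic progression with common difference 2.
Next gap: 15 days. Mon Jul 17 2006 + 15 days = Tue Aug 1 2006.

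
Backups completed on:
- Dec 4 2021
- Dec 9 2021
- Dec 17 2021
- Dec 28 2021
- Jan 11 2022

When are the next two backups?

Jan 28 2022, Feb 17 2022

Intervals are 5, 8, 11, 14 days — an arithmetic progression with common difference 3.
Next gap: 17 days. Jan 11 2022 + 17 days = Jan 28 2022.
Next gap: 20 days. Jan 28 2022 + 20 days = Feb 17 2022.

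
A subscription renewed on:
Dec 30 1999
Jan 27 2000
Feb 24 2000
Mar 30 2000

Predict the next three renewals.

Every date is a Thursday; gaps 28, 28, 35 days.
Each is the last Thursday of its month (at least one falls on the 29th or later, ruling out '4th Thursday').
April 2000 ends with Thursday Apr 27 2000.
May 2000 ends with Thursday May 25 2000.
June 2000 ends with Thursday Jun 29 2000.

Apr 27 2000, May 25 2000, Jun 29 2000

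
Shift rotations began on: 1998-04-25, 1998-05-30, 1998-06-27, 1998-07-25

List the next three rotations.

Every date is a Saturday; gaps 35, 28, 28 days.
Each is the last Saturday of its month (at least one falls on the 29th or later, ruling out '4th Saturday').
August 1998 ends with Saturday 1998-08-29.
Last Saturday of September 1998: 1998-09-26.
October 1998 ends with Saturday 1998-10-31.

1998-08-29, 1998-09-26, 1998-10-31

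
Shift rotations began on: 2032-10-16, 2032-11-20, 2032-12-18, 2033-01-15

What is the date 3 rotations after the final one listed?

2033-04-16

All dates are Saturdays, 35, 28, 28 days apart.
Specifically, the 3rd Saturday of each month.
February 2033 — 3rd Saturday is 2033-02-19.
March 2033 — 3rd Saturday is 2033-03-19.
3rd Saturday of April 2033: 2033-04-16.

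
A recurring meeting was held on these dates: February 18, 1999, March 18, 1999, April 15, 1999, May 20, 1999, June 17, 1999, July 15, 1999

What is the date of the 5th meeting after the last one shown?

December 16, 1999

These are Thursdays at 28- or 35-day spacing (28, 28, 35, 28, 28).
The pattern: 3rd Thursday of the month.
3rd Thursday of August 1999: August 19, 1999.
3rd Thursday of September 1999: September 16, 1999.
3rd Thursday of October 1999: October 21, 1999.
3rd Thursday of November 1999: November 18, 1999.
December 1999 — 3rd Thursday is December 16, 1999.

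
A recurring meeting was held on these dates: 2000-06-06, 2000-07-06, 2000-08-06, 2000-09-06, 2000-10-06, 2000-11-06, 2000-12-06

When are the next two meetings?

2001-01-06, 2001-02-06

Each date is the 6th; the gaps (30, 31, 31, 30, 31, 30) track the month lengths.
The rule is the 6th of each month.
Next: January 2001 → 2001-01-06.
Next: February 2001 → 2001-02-06.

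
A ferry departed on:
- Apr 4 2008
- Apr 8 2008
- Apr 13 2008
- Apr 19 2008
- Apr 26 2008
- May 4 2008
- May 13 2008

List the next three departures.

May 23 2008, Jun 3 2008, Jun 15 2008

Intervals are 4, 5, 6, 7, 8, 9 days — an arithmetic progression with common difference 1.
Next gap: 10 days. May 13 2008 + 10 days = May 23 2008.
Next gap: 11 days. May 23 2008 + 11 days = Jun 3 2008.
Next gap: 12 days. Jun 3 2008 + 12 days = Jun 15 2008.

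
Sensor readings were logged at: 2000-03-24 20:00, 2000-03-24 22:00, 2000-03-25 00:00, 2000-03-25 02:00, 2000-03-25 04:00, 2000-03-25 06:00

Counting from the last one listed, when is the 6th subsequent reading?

2000-03-25 18:00

Spacing: 2, 2, 2, 2, 2 h — constant 2 h.
2000-03-25 06:00 + 2 h = 2000-03-25 08:00.
2000-03-25 08:00 + 2 h = 2000-03-25 10:00.
2000-03-25 10:00 + 2 h = 2000-03-25 12:00.
2000-03-25 12:00 + 2 h = 2000-03-25 14:00.
2000-03-25 14:00 + 2 h = 2000-03-25 16:00.
2000-03-25 16:00 + 2 h = 2000-03-25 18:00.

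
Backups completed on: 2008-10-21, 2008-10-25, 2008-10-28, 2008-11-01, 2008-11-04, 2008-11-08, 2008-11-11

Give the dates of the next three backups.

The gap pattern 4, 3, 4, 3, 4, 3 repeats every 2 events.
These are the Tuesdays and Saturdays of each week.
Next Saturday: 2008-11-15.
The following Tuesday is 2008-11-18.
Next Saturday: 2008-11-22.

2008-11-15, 2008-11-18, 2008-11-22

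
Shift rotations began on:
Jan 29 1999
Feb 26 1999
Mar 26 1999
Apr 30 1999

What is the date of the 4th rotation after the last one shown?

Aug 27 1999

Every date is a Friday; gaps 28, 28, 35 days.
Each is the last Friday of its month (at least one falls on the 29th or later, ruling out '4th Friday').
Last Friday of May 1999: May 28 1999.
June 1999 ends with Friday Jun 25 1999.
July 1999 ends with Friday Jul 30 1999.
August 1999 ends with Friday Aug 27 1999.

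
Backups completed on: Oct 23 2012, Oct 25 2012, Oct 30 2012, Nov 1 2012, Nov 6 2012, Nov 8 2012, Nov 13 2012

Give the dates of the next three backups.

Every event lands on a Tuesday or Thursday (gaps cycle 2, 5, 2, 5, 2, 5).
So the schedule is: every Tuesday and Thursday.
Next Thursday: Nov 15 2012.
Next Tuesday: Nov 20 2012.
The following Thursday is Nov 22 2012.

Nov 15 2012, Nov 20 2012, Nov 22 2012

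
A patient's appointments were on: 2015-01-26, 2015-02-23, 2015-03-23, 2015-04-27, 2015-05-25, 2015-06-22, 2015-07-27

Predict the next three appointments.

All dates are Mondays, 28, 28, 35, 28, 28, 35 days apart.
Specifically, the 4th Monday of each month.
August 2015 — 4th Monday is 2015-08-24.
4th Monday of September 2015: 2015-09-28.
October 2015 — 4th Monday is 2015-10-26.

2015-08-24, 2015-09-28, 2015-10-26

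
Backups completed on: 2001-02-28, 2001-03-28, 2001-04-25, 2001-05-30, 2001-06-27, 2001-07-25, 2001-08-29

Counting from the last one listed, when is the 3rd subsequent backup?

2001-11-28

These are Wednesdays with 28, 28, 35, 28, 28, 35-day gaps.
Each is the final Wednesday of its month — 2001-05-30 is past the 28th, so '4th Wednesday' doesn't fit.
September 2001 ends with Wednesday 2001-09-26.
October 2001 ends with Wednesday 2001-10-31.
Last Wednesday of November 2001: 2001-11-28.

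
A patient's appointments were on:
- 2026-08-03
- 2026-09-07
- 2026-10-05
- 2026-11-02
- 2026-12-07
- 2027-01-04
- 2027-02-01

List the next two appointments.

Gaps: 35, 28, 28, 35, 28, 28 days — a mix of 28 and 35. Every date is a Monday.
Each is the 1st Monday of its month.
March 2027 — 1st Monday is 2027-03-01.
1st Monday of April 2027: 2027-04-05.

2027-03-01, 2027-04-05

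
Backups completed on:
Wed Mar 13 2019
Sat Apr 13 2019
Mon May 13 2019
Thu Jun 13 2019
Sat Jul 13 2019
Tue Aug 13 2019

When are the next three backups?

The day-of-month is always 13 (31, 30, 31, 30, 31 days between events).
So this recurs on the 13th of each month.
September 2019: Fri Sep 13 2019.
October 2019: Sun Oct 13 2019.
Next: November 2019 → Wed Nov 13 2019.

Fri Sep 13 2019, Sun Oct 13 2019, Wed Nov 13 2019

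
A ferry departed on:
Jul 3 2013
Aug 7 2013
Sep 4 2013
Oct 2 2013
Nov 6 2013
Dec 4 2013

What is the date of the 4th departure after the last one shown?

All dates are Wednesdays, 35, 28, 28, 35, 28 days apart.
Specifically, the 1st Wednesday of each month.
January 2014 — 1st Wednesday is Jan 1 2014.
1st Wednesday of February 2014: Feb 5 2014.
1st Wednesday of March 2014: Mar 5 2014.
1st Wednesday of April 2014: Apr 2 2014.

Apr 2 2014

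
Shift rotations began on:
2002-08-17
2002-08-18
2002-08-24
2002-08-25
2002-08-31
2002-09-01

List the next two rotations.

2002-09-07, 2002-09-08

The gap pattern 1, 6, 1, 6, 1 repeats every 2 events.
These are the Saturdays and Sundays of each week.
Next Saturday: 2002-09-07.
Next Sunday: 2002-09-08.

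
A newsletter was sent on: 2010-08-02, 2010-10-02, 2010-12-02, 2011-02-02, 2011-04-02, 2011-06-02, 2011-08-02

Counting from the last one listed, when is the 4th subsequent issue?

The day-of-month is always 2 (61, 61, 62, 59, 61, 61 days between events).
So this recurs on the 2nd of every 2 months.
October 2011: 2011-10-02.
Next: December 2011 → 2011-12-02.
Next: February 2012 → 2012-02-02.
Next: April 2012 → 2012-04-02.

2012-04-02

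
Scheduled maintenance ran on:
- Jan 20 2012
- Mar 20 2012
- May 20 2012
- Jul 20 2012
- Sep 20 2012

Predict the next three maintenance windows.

Nov 20 2012, Jan 20 2013, Mar 20 2013

The day-of-month is always 20 (60, 61, 61, 62 days between events).
So this recurs on the 20th of every 2 months.
Next: November 2012 → Nov 20 2012.
Next: January 2013 → Jan 20 2013.
March 2013: Mar 20 2013.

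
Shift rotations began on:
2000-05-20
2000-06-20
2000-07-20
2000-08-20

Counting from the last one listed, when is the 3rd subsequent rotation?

Each date is the 20th; the gaps (31, 30, 31) track the month lengths.
The rule is the 20th of each month.
September 2000: 2000-09-20.
Next: October 2000 → 2000-10-20.
Next: November 2000 → 2000-11-20.

2000-11-20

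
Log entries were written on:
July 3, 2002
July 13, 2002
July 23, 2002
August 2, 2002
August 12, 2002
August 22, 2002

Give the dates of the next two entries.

September 1, 2002; September 11, 2002

The spacing is 10, 10, 10, 10, 10 days — always 10 days.
August 22, 2002 + 10 days = September 1, 2002.
September 1, 2002 + 10 days = September 11, 2002.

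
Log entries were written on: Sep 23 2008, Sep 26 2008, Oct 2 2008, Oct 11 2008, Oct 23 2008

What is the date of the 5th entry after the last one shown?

Gaps: 3, 6, 9, 12 days — each gap is 3 larger than the previous one.
Next gap: 15 days. Oct 23 2008 + 15 days = Nov 7 2008.
Next gap: 18 days. Nov 7 2008 + 18 days = Nov 25 2008.
Next gap: 21 days. Nov 25 2008 + 21 days = Dec 16 2008.
Next gap: 24 days. Dec 16 2008 + 24 days = Jan 9 2009.
Next gap: 27 days. Jan 9 2009 + 27 days = Feb 5 2009.

Feb 5 2009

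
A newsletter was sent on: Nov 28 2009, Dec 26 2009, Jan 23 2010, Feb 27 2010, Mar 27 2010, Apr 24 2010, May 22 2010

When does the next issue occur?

Jun 26 2010

These are Saturdays at 28- or 35-day spacing (28, 28, 35, 28, 28, 28).
The pattern: 4th Saturday of the month.
4th Saturday of June 2010: Jun 26 2010.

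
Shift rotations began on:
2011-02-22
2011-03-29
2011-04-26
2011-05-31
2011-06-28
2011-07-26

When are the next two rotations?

2011-08-30, 2011-09-27

These are Tuesdays with 35, 28, 35, 28, 28-day gaps.
Each is the final Tuesday of its month — 2011-03-29 is past the 28th, so '4th Tuesday' doesn't fit.
August 2011 ends with Tuesday 2011-08-30.
September 2011 ends with Tuesday 2011-09-27.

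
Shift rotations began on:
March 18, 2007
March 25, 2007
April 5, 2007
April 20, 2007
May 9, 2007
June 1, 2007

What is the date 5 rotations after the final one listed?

Intervals are 7, 11, 15, 19, 23 days — an arithmetic progression with common difference 4.
Next gap: 27 days. June 1, 2007 + 27 days = June 28, 2007.
Next gap: 31 days. June 28, 2007 + 31 days = July 29, 2007.
Next gap: 35 days. July 29, 2007 + 35 days = September 2, 2007.
Next gap: 39 days. September 2, 2007 + 39 days = October 11, 2007.
Next gap: 43 days. October 11, 2007 + 43 days = November 23, 2007.

November 23, 2007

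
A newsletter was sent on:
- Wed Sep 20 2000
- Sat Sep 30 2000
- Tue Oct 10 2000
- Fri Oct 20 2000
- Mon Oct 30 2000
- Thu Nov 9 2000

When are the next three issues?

Sun Nov 19 2000, Wed Nov 29 2000, Sat Dec 9 2000

The spacing is 10, 10, 10, 10, 10 days — always 10 days.
Thu Nov 9 2000 + 10 days = Sun Nov 19 2000.
Sun Nov 19 2000 + 10 days = Wed Nov 29 2000.
Wed Nov 29 2000 + 10 days = Sat Dec 9 2000.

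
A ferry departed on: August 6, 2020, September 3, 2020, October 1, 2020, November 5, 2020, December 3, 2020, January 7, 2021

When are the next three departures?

February 4, 2021; March 4, 2021; April 1, 2021

Gaps: 28, 28, 35, 28, 35 days — a mix of 28 and 35. Every date is a Thursday.
Each is the 1st Thursday of its month.
February 2021 — 1st Thursday is February 4, 2021.
March 2021 — 1st Thursday is March 4, 2021.
1st Thursday of April 2021: April 1, 2021.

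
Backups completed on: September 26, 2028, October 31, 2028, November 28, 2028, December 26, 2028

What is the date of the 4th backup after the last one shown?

Every date is a Tuesday; gaps 35, 28, 28 days.
Each is the last Tuesday of its month (at least one falls on the 29th or later, ruling out '4th Tuesday').
January 2029 ends with Tuesday January 30, 2029.
February 2029 ends with Tuesday February 27, 2029.
March 2029 ends with Tuesday March 27, 2029.
Last Tuesday of April 2029: April 24, 2029.

April 24, 2029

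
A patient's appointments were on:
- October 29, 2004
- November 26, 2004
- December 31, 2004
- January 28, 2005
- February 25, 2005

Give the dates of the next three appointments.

All Fridays; the gaps (28, 35, 28, 28) vary with month length.
This is the last Friday of each month.
March 2005 ends with Friday March 25, 2005.
Last Friday of April 2005: April 29, 2005.
Last Friday of May 2005: May 27, 2005.

March 25, 2005; April 29, 2005; May 27, 2005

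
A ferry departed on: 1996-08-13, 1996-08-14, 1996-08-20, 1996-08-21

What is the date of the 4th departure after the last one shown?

1996-09-04

The gap pattern 1, 6, 1 repeats every 2 events.
These are the Tuesdays and Wednesdays of each week.
The following Tuesday is 1996-08-27.
Next Wednesday: 1996-08-28.
Next Tuesday: 1996-09-03.
Next Wednesday: 1996-09-04.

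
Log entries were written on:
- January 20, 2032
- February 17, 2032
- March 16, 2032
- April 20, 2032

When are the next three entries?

May 18, 2032; June 15, 2032; July 20, 2032

All dates are Tuesdays, 28, 28, 35 days apart.
Specifically, the 3rd Tuesday of each month.
3rd Tuesday of May 2032: May 18, 2032.
June 2032 — 3rd Tuesday is June 15, 2032.
3rd Tuesday of July 2032: July 20, 2032.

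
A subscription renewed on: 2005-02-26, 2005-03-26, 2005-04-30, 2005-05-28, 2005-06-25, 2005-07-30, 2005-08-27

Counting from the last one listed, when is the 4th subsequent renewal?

Every date is a Saturday; gaps 28, 35, 28, 28, 35, 28 days.
Each is the last Saturday of its month (at least one falls on the 29th or later, ruling out '4th Saturday').
September 2005 ends with Saturday 2005-09-24.
Last Saturday of October 2005: 2005-10-29.
Last Saturday of November 2005: 2005-11-26.
Last Saturday of December 2005: 2005-12-31.

2005-12-31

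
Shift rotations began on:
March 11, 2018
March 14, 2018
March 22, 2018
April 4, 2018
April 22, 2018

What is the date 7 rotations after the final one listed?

January 13, 2019

Gaps: 3, 8, 13, 18 days — each gap is 5 larger than the previous one.
Next gap: 23 days. April 22, 2018 + 23 days = May 15, 2018.
Next gap: 28 days. May 15, 2018 + 28 days = June 12, 2018.
Next gap: 33 days. June 12, 2018 + 33 days = July 15, 2018.
Next gap: 38 days. July 15, 2018 + 38 days = August 22, 2018.
Next gap: 43 days. August 22, 2018 + 43 days = October 4, 2018.
Next gap: 48 days. October 4, 2018 + 48 days = November 21, 2018.
Next gap: 53 days. November 21, 2018 + 53 days = January 13, 2019.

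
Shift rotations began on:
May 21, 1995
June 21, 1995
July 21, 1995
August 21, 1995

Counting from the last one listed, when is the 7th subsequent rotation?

The day-of-month is always 21 (31, 30, 31 days between events).
So this recurs on the 21st of each month.
September 1995: September 21, 1995.
Next: October 1995 → October 21, 1995.
Next: November 1995 → November 21, 1995.
Next: December 1995 → December 21, 1995.
Next: January 1996 → January 21, 1996.
February 1996: February 21, 1996.
March 1996: March 21, 1996.

March 21, 1996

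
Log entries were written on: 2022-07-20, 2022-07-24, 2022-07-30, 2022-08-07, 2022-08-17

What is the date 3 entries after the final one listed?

2022-09-28

Intervals are 4, 6, 8, 10 days — an arithmetic progression with common difference 2.
Next gap: 12 days. 2022-08-17 + 12 days = 2022-08-29.
Next gap: 14 days. 2022-08-29 + 14 days = 2022-09-12.
Next gap: 16 days. 2022-09-12 + 16 days = 2022-09-28.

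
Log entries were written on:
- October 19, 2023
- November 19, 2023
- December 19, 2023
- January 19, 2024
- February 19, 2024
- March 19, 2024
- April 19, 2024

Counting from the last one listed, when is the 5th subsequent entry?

September 19, 2024

Gaps: 31, 30, 31, 31, 29, 31 days — not constant. Every event is on the 19th of the month.
Pattern: the 19th of each month.
Next: May 2024 → May 19, 2024.
Next: June 2024 → June 19, 2024.
Next: July 2024 → July 19, 2024.
Next: August 2024 → August 19, 2024.
Next: September 2024 → September 19, 2024.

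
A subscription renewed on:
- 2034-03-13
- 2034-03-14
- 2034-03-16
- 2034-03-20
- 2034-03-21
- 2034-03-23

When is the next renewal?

2034-03-27

The gap pattern 1, 2, 4, 1, 2 repeats every 3 events.
These are the Mondays, Tuesdays and Thursdays of each week.
Next Monday: 2034-03-27.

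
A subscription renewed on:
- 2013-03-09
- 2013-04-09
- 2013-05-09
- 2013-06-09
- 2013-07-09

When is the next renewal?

Each date is the 9th; the gaps (31, 30, 31, 30) track the month lengths.
The rule is the 9th of each month.
Next: August 2013 → 2013-08-09.

2013-08-09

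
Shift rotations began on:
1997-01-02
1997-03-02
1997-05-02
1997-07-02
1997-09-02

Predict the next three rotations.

The day-of-month is always 2 (59, 61, 61, 62 days between events).
So this recurs on the 2nd of every 2 months.
November 1997: 1997-11-02.
Next: January 1998 → 1998-01-02.
March 1998: 1998-03-02.

1997-11-02, 1998-01-02, 1998-03-02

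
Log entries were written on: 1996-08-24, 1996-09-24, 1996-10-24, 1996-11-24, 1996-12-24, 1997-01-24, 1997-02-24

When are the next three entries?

The day-of-month is always 24 (31, 30, 31, 30, 31, 31 days between events).
So this recurs on the 24th of each month.
Next: March 1997 → 1997-03-24.
Next: April 1997 → 1997-04-24.
May 1997: 1997-05-24.

1997-03-24, 1997-04-24, 1997-05-24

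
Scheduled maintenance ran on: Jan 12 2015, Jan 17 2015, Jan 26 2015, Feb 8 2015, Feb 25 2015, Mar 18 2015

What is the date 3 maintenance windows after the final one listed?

Jun 13 2015

The spacing grows by 4 each time: 5, 9, 13, 17, 21 days.
Next gap: 25 days. Mar 18 2015 + 25 days = Apr 12 2015.
Next gap: 29 days. Apr 12 2015 + 29 days = May 11 2015.
Next gap: 33 days. May 11 2015 + 33 days = Jun 13 2015.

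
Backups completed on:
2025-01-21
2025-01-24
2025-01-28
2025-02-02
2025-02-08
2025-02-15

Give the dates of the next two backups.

Gaps: 3, 4, 5, 6, 7 days — each gap is 1 larger than the previous one.
Next gap: 8 days. 2025-02-15 + 8 days = 2025-02-23.
Next gap: 9 days. 2025-02-23 + 9 days = 2025-03-04.

2025-02-23, 2025-03-04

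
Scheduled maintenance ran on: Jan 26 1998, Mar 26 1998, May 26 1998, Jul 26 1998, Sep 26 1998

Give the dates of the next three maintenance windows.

Nov 26 1998, Jan 26 1999, Mar 26 1999

Each date is the 26th; the gaps (59, 61, 61, 62) track the month lengths.
The rule is the 26th of every 2 months.
Next: November 1998 → Nov 26 1998.
Next: January 1999 → Jan 26 1999.
March 1999: Mar 26 1999.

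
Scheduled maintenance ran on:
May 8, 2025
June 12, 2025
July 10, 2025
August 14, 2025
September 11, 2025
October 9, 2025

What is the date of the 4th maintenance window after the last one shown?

These are Thursdays at 28- or 35-day spacing (35, 28, 35, 28, 28).
The pattern: 2nd Thursday of the month.
2nd Thursday of November 2025: November 13, 2025.
2nd Thursday of December 2025: December 11, 2025.
January 2026 — 2nd Thursday is January 8, 2026.
2nd Thursday of February 2026: February 12, 2026.

February 12, 2026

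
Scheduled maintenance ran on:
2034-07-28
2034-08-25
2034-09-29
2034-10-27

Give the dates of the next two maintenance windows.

2034-11-24, 2034-12-29

Every date is a Friday; gaps 28, 35, 28 days.
Each is the last Friday of its month (at least one falls on the 29th or later, ruling out '4th Friday').
Last Friday of November 2034: 2034-11-24.
December 2034 ends with Friday 2034-12-29.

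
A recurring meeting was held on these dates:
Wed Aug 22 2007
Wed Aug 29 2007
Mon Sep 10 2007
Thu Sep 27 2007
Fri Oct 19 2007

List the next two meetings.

Thu Nov 15 2007, Mon Dec 17 2007

Gaps: 7, 12, 17, 22 days — each gap is 5 larger than the previous one.
Next gap: 27 days. Fri Oct 19 2007 + 27 days = Thu Nov 15 2007.
Next gap: 32 days. Thu Nov 15 2007 + 32 days = Mon Dec 17 2007.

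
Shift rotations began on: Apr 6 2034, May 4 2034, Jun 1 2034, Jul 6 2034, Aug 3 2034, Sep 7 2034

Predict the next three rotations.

Oct 5 2034, Nov 2 2034, Dec 7 2034

Gaps: 28, 28, 35, 28, 35 days — a mix of 28 and 35. Every date is a Thursday.
Each is the 1st Thursday of its month.
October 2034 — 1st Thursday is Oct 5 2034.
November 2034 — 1st Thursday is Nov 2 2034.
December 2034 — 1st Thursday is Dec 7 2034.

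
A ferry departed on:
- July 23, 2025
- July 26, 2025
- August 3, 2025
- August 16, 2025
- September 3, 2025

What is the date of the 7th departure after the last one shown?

Intervals are 3, 8, 13, 18 days — an arithmetic progression with common difference 5.
Next gap: 23 days. September 3, 2025 + 23 days = September 26, 2025.
Next gap: 28 days. September 26, 2025 + 28 days = October 24, 2025.
Next gap: 33 days. October 24, 2025 + 33 days = November 26, 2025.
Next gap: 38 days. November 26, 2025 + 38 days = January 3, 2026.
Next gap: 43 days. January 3, 2026 + 43 days = February 15, 2026.
Next gap: 48 days. February 15, 2026 + 48 days = April 4, 2026.
Next gap: 53 days. April 4, 2026 + 53 days = May 27, 2026.

May 27, 2026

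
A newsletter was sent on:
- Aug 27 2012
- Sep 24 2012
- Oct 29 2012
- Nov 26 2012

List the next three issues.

Every date is a Monday; gaps 28, 35, 28 days.
Each is the last Monday of its month (at least one falls on the 29th or later, ruling out '4th Monday').
Last Monday of December 2012: Dec 31 2012.
Last Monday of January 2013: Jan 28 2013.
Last Monday of February 2013: Feb 25 2013.

Dec 31 2012, Jan 28 2013, Feb 25 2013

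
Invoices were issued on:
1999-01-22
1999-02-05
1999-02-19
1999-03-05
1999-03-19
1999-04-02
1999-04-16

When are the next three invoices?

Gaps between consecutive events: 14, 14, 14, 14, 14, 14 days — a constant 14-day interval.
1999-04-16 + 14 days = 1999-04-30.
1999-04-30 + 14 days = 1999-05-14.
1999-05-14 + 14 days = 1999-05-28.

1999-04-30, 1999-05-14, 1999-05-28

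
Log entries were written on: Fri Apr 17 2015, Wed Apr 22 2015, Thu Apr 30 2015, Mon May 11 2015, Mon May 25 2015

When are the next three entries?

Thu Jun 11 2015, Wed Jul 1 2015, Fri Jul 24 2015

Intervals are 5, 8, 11, 14 days — an arithmetic progression with common difference 3.
Next gap: 17 days. Mon May 25 2015 + 17 days = Thu Jun 11 2015.
Next gap: 20 days. Thu Jun 11 2015 + 20 days = Wed Jul 1 2015.
Next gap: 23 days. Wed Jul 1 2015 + 23 days = Fri Jul 24 2015.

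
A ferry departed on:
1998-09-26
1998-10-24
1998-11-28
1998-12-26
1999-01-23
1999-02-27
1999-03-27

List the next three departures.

1999-04-24, 1999-05-22, 1999-06-26

Gaps: 28, 35, 28, 28, 35, 28 days — a mix of 28 and 35. Every date is a Saturday.
Each is the 4th Saturday of its month.
4th Saturday of April 1999: 1999-04-24.
May 1999 — 4th Saturday is 1999-05-22.
4th Saturday of June 1999: 1999-06-26.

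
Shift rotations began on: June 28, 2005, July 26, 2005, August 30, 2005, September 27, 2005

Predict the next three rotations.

All Tuesdays; the gaps (28, 35, 28) vary with month length.
This is the last Tuesday of each month.
October 2005 ends with Tuesday October 25, 2005.
November 2005 ends with Tuesday November 29, 2005.
Last Tuesday of December 2005: December 27, 2005.

October 25, 2005; November 29, 2005; December 27, 2005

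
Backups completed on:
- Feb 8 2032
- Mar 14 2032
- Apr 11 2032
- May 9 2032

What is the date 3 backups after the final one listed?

All dates are Sundays, 35, 28, 28 days apart.
Specifically, the 2nd Sunday of each month.
June 2032 — 2nd Sunday is Jun 13 2032.
2nd Sunday of July 2032: Jul 11 2032.
2nd Sunday of August 2032: Aug 8 2032.

Aug 8 2032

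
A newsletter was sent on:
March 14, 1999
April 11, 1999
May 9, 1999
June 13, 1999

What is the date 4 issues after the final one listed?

October 10, 1999

These are Sundays at 28- or 35-day spacing (28, 28, 35).
The pattern: 2nd Sunday of the month.
2nd Sunday of July 1999: July 11, 1999.
2nd Sunday of August 1999: August 8, 1999.
September 1999 — 2nd Sunday is September 12, 1999.
2nd Sunday of October 1999: October 10, 1999.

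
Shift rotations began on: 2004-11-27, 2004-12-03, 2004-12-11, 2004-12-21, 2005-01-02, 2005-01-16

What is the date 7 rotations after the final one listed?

Gaps: 6, 8, 10, 12, 14 days — each gap is 2 larger than the previous one.
Next gap: 16 days. 2005-01-16 + 16 days = 2005-02-01.
Next gap: 18 days. 2005-02-01 + 18 days = 2005-02-19.
Next gap: 20 days. 2005-02-19 + 20 days = 2005-03-11.
Next gap: 22 days. 2005-03-11 + 22 days = 2005-04-02.
Next gap: 24 days. 2005-04-02 + 24 days = 2005-04-26.
Next gap: 26 days. 2005-04-26 + 26 days = 2005-05-22.
Next gap: 28 days. 2005-05-22 + 28 days = 2005-06-19.

2005-06-19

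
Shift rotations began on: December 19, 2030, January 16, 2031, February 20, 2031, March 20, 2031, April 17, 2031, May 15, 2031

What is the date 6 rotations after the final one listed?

All dates are Thursdays, 28, 35, 28, 28, 28 days apart.
Specifically, the 3rd Thursday of each month.
June 2031 — 3rd Thursday is June 19, 2031.
July 2031 — 3rd Thursday is July 17, 2031.
August 2031 — 3rd Thursday is August 21, 2031.
September 2031 — 3rd Thursday is September 18, 2031.
3rd Thursday of October 2031: October 16, 2031.
3rd Thursday of November 2031: November 20, 2031.

November 20, 2031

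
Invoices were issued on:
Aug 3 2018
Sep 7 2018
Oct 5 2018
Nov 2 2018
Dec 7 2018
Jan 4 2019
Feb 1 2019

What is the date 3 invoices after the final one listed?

May 3 2019

All dates are Fridays, 35, 28, 28, 35, 28, 28 days apart.
Specifically, the 1st Friday of each month.
1st Friday of March 2019: Mar 1 2019.
1st Friday of April 2019: Apr 5 2019.
May 2019 — 1st Friday is May 3 2019.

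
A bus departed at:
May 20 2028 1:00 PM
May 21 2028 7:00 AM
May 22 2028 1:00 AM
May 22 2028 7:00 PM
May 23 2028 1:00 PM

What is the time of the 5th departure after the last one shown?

The interval is a steady 18 hours (18, 18, 18, 18).
May 23 2028 1:00 PM + 18 h = May 24 2028 7:00 AM.
May 24 2028 7:00 AM + 18 h = May 25 2028 1:00 AM.
May 25 2028 1:00 AM + 18 h = May 25 2028 7:00 PM.
May 25 2028 7:00 PM + 18 h = May 26 2028 1:00 PM.
May 26 2028 1:00 PM + 18 h = May 27 2028 7:00 AM.

May 27 2028 7:00 AM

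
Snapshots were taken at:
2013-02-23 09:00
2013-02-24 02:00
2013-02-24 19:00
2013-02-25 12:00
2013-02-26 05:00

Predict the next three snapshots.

Gaps: 17, 17, 17, 17 hours — each event is 17 hours after the previous one.
2013-02-26 05:00 + 17 h = 2013-02-26 22:00.
2013-02-26 22:00 + 17 h = 2013-02-27 15:00.
2013-02-27 15:00 + 17 h = 2013-02-28 08:00.

2013-02-26 22:00, 2013-02-27 15:00, 2013-02-28 08:00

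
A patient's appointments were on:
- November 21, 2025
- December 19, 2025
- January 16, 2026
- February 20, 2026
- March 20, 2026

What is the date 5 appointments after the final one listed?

August 21, 2026

All dates are Fridays, 28, 28, 35, 28 days apart.
Specifically, the 3rd Friday of each month.
3rd Friday of April 2026: April 17, 2026.
3rd Friday of May 2026: May 15, 2026.
June 2026 — 3rd Friday is June 19, 2026.
July 2026 — 3rd Friday is July 17, 2026.
August 2026 — 3rd Friday is August 21, 2026.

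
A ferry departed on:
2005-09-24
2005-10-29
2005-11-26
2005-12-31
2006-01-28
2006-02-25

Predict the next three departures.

All Saturdays; the gaps (35, 28, 35, 28, 28) vary with month length.
This is the last Saturday of each month.
March 2006 ends with Saturday 2006-03-25.
April 2006 ends with Saturday 2006-04-29.
Last Saturday of May 2006: 2006-05-27.

2006-03-25, 2006-04-29, 2006-05-27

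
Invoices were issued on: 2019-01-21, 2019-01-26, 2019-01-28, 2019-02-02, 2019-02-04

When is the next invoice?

2019-02-09

Gaps: 5, 2, 5, 2 days — not constant, but cyclic with period 2.
The events fall on every Monday and Saturday.
The following Saturday is 2019-02-09.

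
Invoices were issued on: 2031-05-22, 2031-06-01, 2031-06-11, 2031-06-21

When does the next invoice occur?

The spacing is 10, 10, 10 days — always 10 days.
2031-06-21 + 10 days = 2031-07-01.

2031-07-01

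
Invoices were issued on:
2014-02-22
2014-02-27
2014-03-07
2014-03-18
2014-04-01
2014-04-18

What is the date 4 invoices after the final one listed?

Intervals are 5, 8, 11, 14, 17 days — an arithmetic progression with common difference 3.
Next gap: 20 days. 2014-04-18 + 20 days = 2014-05-08.
Next gap: 23 days. 2014-05-08 + 23 days = 2014-05-31.
Next gap: 26 days. 2014-05-31 + 26 days = 2014-06-26.
Next gap: 29 days. 2014-06-26 + 29 days = 2014-07-25.

2014-07-25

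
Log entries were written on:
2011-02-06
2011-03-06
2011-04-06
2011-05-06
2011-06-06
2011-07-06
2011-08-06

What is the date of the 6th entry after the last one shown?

2012-02-06

The day-of-month is always 6 (28, 31, 30, 31, 30, 31 days between events).
So this recurs on the 6th of each month.
Next: September 2011 → 2011-09-06.
October 2011: 2011-10-06.
November 2011: 2011-11-06.
Next: December 2011 → 2011-12-06.
Next: January 2012 → 2012-01-06.
Next: February 2012 → 2012-02-06.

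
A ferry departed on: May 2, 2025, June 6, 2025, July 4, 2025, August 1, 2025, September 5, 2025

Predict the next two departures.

All dates are Fridays, 35, 28, 28, 35 days apart.
Specifically, the 1st Friday of each month.
October 2025 — 1st Friday is October 3, 2025.
November 2025 — 1st Friday is November 7, 2025.

October 3, 2025; November 7, 2025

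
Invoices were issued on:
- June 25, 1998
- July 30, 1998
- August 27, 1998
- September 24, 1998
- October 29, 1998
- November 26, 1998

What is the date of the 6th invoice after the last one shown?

May 27, 1999

Every date is a Thursday; gaps 35, 28, 28, 35, 28 days.
Each is the last Thursday of its month (at least one falls on the 29th or later, ruling out '4th Thursday').
December 1998 ends with Thursday December 31, 1998.
Last Thursday of January 1999: January 28, 1999.
Last Thursday of February 1999: February 25, 1999.
March 1999 ends with Thursday March 25, 1999.
Last Thursday of April 1999: April 29, 1999.
May 1999 ends with Thursday May 27, 1999.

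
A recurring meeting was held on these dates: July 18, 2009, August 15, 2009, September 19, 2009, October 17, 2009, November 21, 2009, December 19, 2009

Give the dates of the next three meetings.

January 16, 2010; February 20, 2010; March 20, 2010

All dates are Saturdays, 28, 35, 28, 35, 28 days apart.
Specifically, the 3rd Saturday of each month.
3rd Saturday of January 2010: January 16, 2010.
3rd Saturday of February 2010: February 20, 2010.
March 2010 — 3rd Saturday is March 20, 2010.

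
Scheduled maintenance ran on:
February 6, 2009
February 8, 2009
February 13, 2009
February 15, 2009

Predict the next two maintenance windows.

February 20, 2009; February 22, 2009

The gap pattern 2, 5, 2 repeats every 2 events.
These are the Fridays and Sundays of each week.
Next Friday: February 20, 2009.
The following Sunday is February 22, 2009.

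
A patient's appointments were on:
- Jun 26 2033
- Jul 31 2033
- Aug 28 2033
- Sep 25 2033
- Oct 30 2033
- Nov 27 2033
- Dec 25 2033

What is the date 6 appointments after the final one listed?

All Sundays; the gaps (35, 28, 28, 35, 28, 28) vary with month length.
This is the last Sunday of each month.
January 2034 ends with Sunday Jan 29 2034.
Last Sunday of February 2034: Feb 26 2034.
Last Sunday of March 2034: Mar 26 2034.
Last Sunday of April 2034: Apr 30 2034.
May 2034 ends with Sunday May 28 2034.
Last Sunday of June 2034: Jun 25 2034.

Jun 25 2034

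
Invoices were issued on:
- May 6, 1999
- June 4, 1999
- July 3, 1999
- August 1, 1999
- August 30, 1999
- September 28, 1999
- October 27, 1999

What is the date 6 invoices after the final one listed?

The spacing is 29, 29, 29, 29, 29, 29 days — always 29 days.
October 27, 1999 + 29 days = November 25, 1999.
November 25, 1999 + 29 days = December 24, 1999.
December 24, 1999 + 29 days = January 22, 2000.
January 22, 2000 + 29 days = February 20, 2000.
February 20, 2000 + 29 days = March 20, 2000.
March 20, 2000 + 29 days = April 18, 2000.

April 18, 2000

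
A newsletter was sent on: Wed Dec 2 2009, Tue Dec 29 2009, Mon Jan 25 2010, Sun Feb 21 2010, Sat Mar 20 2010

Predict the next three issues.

Fri Apr 16 2010, Thu May 13 2010, Wed Jun 9 2010

The spacing is 27, 27, 27, 27 days — always 27 days.
Sat Mar 20 2010 + 27 days = Fri Apr 16 2010.
Fri Apr 16 2010 + 27 days = Thu May 13 2010.
Thu May 13 2010 + 27 days = Wed Jun 9 2010.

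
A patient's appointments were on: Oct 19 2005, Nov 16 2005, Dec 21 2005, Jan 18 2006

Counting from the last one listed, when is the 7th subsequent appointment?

Aug 16 2006

All dates are Wednesdays, 28, 35, 28 days apart.
Specifically, the 3rd Wednesday of each month.
3rd Wednesday of February 2006: Feb 15 2006.
March 2006 — 3rd Wednesday is Mar 15 2006.
April 2006 — 3rd Wednesday is Apr 19 2006.
3rd Wednesday of May 2006: May 17 2006.
June 2006 — 3rd Wednesday is Jun 21 2006.
3rd Wednesday of July 2006: Jul 19 2006.
3rd Wednesday of August 2006: Aug 16 2006.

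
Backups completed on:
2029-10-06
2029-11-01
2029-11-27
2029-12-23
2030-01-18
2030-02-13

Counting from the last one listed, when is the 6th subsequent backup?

2030-07-19

The spacing is 26, 26, 26, 26, 26 days — always 26 days.
2030-02-13 + 26 days = 2030-03-11.
2030-03-11 + 26 days = 2030-04-06.
2030-04-06 + 26 days = 2030-05-02.
2030-05-02 + 26 days = 2030-05-28.
2030-05-28 + 26 days = 2030-06-23.
2030-06-23 + 26 days = 2030-07-19.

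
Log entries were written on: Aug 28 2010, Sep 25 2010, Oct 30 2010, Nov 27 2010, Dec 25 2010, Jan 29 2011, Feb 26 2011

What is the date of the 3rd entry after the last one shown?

May 28 2011

Every date is a Saturday; gaps 28, 35, 28, 28, 35, 28 days.
Each is the last Saturday of its month (at least one falls on the 29th or later, ruling out '4th Saturday').
March 2011 ends with Saturday Mar 26 2011.
April 2011 ends with Saturday Apr 30 2011.
Last Saturday of May 2011: May 28 2011.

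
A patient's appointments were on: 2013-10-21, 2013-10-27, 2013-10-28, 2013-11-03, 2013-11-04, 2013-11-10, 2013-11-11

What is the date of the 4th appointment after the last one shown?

Every event lands on a Monday or Sunday (gaps cycle 6, 1, 6, 1, 6, 1).
So the schedule is: every Monday and Sunday.
Next Sunday: 2013-11-17.
The following Monday is 2013-11-18.
The following Sunday is 2013-11-24.
Next Monday: 2013-11-25.

2013-11-25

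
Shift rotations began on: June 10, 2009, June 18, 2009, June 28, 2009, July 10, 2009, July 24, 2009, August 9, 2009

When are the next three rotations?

August 27, 2009; September 16, 2009; October 8, 2009

The spacing grows by 2 each time: 8, 10, 12, 14, 16 days.
Next gap: 18 days. August 9, 2009 + 18 days = August 27, 2009.
Next gap: 20 days. August 27, 2009 + 20 days = September 16, 2009.
Next gap: 22 days. September 16, 2009 + 22 days = October 8, 2009.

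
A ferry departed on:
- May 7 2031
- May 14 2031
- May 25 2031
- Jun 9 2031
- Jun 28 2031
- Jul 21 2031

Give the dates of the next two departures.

Aug 17 2031, Sep 17 2031

Gaps: 7, 11, 15, 19, 23 days — each gap is 4 larger than the previous one.
Next gap: 27 days. Jul 21 2031 + 27 days = Aug 17 2031.
Next gap: 31 days. Aug 17 2031 + 31 days = Sep 17 2031.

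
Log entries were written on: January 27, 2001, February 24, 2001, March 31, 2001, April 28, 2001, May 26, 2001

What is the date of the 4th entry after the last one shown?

Every date is a Saturday; gaps 28, 35, 28, 28 days.
Each is the last Saturday of its month (at least one falls on the 29th or later, ruling out '4th Saturday').
June 2001 ends with Saturday June 30, 2001.
July 2001 ends with Saturday July 28, 2001.
Last Saturday of August 2001: August 25, 2001.
Last Saturday of September 2001: September 29, 2001.

September 29, 2001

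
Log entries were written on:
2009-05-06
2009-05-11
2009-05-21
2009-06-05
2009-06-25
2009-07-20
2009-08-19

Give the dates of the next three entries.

2009-09-23, 2009-11-02, 2009-12-17

Intervals are 5, 10, 15, 20, 25, 30 days — an arithmetic progression with common difference 5.
Next gap: 35 days. 2009-08-19 + 35 days = 2009-09-23.
Next gap: 40 days. 2009-09-23 + 40 days = 2009-11-02.
Next gap: 45 days. 2009-11-02 + 45 days = 2009-12-17.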